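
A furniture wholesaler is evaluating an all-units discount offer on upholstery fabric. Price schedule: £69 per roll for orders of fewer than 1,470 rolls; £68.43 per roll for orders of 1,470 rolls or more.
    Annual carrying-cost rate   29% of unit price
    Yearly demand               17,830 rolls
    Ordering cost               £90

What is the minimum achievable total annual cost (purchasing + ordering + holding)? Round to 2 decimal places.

£1,235,784.39

H₁ = 29%×£69 = £20.0100;  H₂ = 29%×£68.43 = £19.8447
EOQ₁ = √(2×17,830×90/20.0100) = 400.49  (< 1,470, feasible at tier 1)
EOQ₂ = √(2×17,830×90/19.8447) = 402.15  (< 1,470 → use Q = 1,470 at tier-2 price)
TC(tier 1 (EOQ₁), Q≈400.5) = £1,238,283.74
TC(tier 2, Q≈1,470.0) = £1,235,784.39
Minimum at tier 2: £1,235,784.39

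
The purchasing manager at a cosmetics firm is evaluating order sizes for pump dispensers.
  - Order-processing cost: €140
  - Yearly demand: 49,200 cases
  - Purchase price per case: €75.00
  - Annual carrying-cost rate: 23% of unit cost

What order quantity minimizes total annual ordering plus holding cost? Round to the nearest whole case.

Carrying cost H = €75 × 23% = €17.2500/case/yr
Optimal lot size Q* = (2 × 49,200 × €140 / €17.25)^½ ≈ 893.65

894 cases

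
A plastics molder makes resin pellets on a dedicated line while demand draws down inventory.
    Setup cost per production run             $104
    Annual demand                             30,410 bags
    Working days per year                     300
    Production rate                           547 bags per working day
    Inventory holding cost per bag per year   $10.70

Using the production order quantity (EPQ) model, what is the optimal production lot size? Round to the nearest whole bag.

852 bags

d = 30,410/300 = 101.3667 bags/day;  effective holding cost H(1 − d/p) = 10.7·(1 − 101.3667/547) = 8.71714
Q* = √(2DS / H_eff) = √(2·30,410·104 / 8.71714) ≈ 851.83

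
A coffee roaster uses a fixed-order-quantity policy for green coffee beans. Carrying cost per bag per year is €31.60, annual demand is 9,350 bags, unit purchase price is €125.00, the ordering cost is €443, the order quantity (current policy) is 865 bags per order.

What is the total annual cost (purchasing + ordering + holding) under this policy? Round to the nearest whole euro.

Ordering: D/Q × S = 9,350/865 × €443 = €4,788.50
Holding:  Q/2 × H = 865/2 × €31.6 = €13,667.00
Purchase cost = D·C = 9,350 × 125 = €1,168,750.00
Total = €4,788.50 + €13,667.00 + €1,168,750.00 = €1,187,205.50

€1,187,205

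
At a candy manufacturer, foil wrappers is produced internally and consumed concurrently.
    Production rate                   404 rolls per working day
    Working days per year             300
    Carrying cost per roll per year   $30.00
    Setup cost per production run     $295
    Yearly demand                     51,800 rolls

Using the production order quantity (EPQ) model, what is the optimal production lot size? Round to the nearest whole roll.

d = 51,800/300 = 172.6667 rolls/day;  effective holding cost H(1 − d/p) = 30·(1 − 172.6667/404) = 17.17822
Q* = √(2DS / H_eff) = √(2·51,800·295 / 17.17822) ≈ 1,333.83

1,334 rolls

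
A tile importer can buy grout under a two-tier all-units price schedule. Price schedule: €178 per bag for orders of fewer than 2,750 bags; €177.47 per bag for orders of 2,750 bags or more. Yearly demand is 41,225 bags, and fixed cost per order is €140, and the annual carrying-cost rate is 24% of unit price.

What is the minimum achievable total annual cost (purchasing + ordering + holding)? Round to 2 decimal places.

€7,360,256.24

H₁ = 24%×€178 = €42.7200;  H₂ = 24%×€177.47 = €42.5928
EOQ₁ = √(2×41,225×140/42.7200) = 519.81  (< 2,750, feasible at tier 1)
EOQ₂ = √(2×41,225×140/42.5928) = 520.58  (< 2,750 → use Q = 2,750 at tier-2 price)
TC(tier 1 (EOQ₁), Q≈519.8) = €7,360,256.24
TC(tier 2, Q≈2,750.0) = €7,376,864.58
Minimum at tier 1 (EOQ₁): €7,360,256.24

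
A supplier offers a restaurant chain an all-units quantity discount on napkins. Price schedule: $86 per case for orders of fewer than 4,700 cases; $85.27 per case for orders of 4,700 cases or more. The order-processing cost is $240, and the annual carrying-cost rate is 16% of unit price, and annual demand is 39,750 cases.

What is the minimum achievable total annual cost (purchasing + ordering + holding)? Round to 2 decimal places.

$3,423,573.81

H₁ = 16%×$86 = $13.7600;  H₂ = 16%×$85.27 = $13.6432
EOQ₁ = √(2×39,750×240/13.7600) = 1,177.55  (< 4,700, feasible at tier 1)
EOQ₂ = √(2×39,750×240/13.6432) = 1,182.58  (< 4,700 → use Q = 4,700 at tier-2 price)
TC(tier 1 (EOQ₁), Q≈1,177.6) = $3,434,703.11
TC(tier 2, Q≈4,700.0) = $3,423,573.81
Minimum at tier 2: $3,423,573.81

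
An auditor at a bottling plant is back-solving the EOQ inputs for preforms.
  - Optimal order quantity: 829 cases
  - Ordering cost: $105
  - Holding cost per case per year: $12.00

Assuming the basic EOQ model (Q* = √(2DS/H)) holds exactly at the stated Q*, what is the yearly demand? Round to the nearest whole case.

Since Q* = (2DS/H)^½, squaring gives Q*²·H = 2DS.
D = Q²H / (2S) = 829² × 12 / (2 × 105) = 39,270.91

39,271 cases per year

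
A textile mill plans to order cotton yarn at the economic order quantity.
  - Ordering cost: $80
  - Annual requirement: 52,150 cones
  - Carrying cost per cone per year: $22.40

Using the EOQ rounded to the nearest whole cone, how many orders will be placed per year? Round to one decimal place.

85.5 orders per year

2DS/H = 2·52,150·80/22.4 = 372,500.00
EOQ = √372,500.00 ≈ 610.33 → Q = 610
Orders per year = D/Q = 52,150 / 610 = 85.492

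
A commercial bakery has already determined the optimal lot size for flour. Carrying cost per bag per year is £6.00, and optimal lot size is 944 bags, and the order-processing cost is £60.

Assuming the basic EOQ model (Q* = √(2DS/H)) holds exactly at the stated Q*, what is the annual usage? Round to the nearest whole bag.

EOQ relation: Q² = 2DS/H, so rearrange for the unknown.
D = Q²H / (2S) = 944² × 6 / (2 × 60) = 44,556.80

44,557 bags per year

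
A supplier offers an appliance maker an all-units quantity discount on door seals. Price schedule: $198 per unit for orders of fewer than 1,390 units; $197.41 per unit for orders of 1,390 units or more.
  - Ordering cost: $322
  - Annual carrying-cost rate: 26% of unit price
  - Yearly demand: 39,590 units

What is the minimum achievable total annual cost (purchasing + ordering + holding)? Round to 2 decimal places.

H₁ = 26%×$198 = $51.4800;  H₂ = 26%×$197.41 = $51.3266
EOQ₁ = √(2×39,590×322/51.4800) = 703.75  (< 1,390, feasible at tier 1)
EOQ₂ = √(2×39,590×322/51.3266) = 704.80  (< 1,390 → use Q = 1,390 at tier-2 price)
TC(tier 1 (EOQ₁), Q≈703.7) = $7,875,048.88
TC(tier 2, Q≈1,390.0) = $7,860,305.10
Minimum at tier 2: $7,860,305.10

$7,860,305.10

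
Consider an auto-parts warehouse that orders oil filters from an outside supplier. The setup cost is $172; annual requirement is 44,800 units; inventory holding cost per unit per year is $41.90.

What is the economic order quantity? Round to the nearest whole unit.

EOQ = √(2DS/H) = √(2 × 44,800 × 172 / 41.9)
    = √(367,809.07) ≈ 606.47

606 units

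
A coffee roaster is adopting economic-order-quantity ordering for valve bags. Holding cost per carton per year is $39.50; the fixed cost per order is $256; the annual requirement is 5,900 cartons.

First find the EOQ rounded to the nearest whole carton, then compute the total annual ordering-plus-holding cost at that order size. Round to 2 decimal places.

$10,923.46

2DS/H = 2·5,900·256/39.5 = 76,475.95
EOQ = √76,475.95 ≈ 276.54 → Q = 277 cartons
Annual ordering cost = (D/Q)·S = (5,900/277) × 256 = $5,452.71
Annual holding cost  = (Q/2)·H = (277/2) × 39.5 = $5,470.75
Total = $5,452.71 + $5,470.75 = $10,923.46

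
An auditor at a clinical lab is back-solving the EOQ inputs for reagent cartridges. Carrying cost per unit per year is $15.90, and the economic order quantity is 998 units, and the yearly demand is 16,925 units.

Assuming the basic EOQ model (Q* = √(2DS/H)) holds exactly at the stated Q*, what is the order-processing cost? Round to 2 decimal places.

From Q* = √(2DS/H) ⇒ Q*² = 2DS/H.
S = Q²H / (2D) = 998² × 15.9 / (2 × 16,925) = 467.8424

$467.84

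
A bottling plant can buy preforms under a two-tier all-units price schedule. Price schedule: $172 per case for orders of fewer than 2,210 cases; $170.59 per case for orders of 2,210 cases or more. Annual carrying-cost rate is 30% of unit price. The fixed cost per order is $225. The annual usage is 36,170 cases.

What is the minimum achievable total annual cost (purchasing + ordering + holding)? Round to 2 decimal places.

H₁ = 30%×$172 = $51.6000;  H₂ = 30%×$170.59 = $51.1770
EOQ₁ = √(2×36,170×225/51.6000) = 561.64  (< 2,210, feasible at tier 1)
EOQ₂ = √(2×36,170×225/51.1770) = 563.95  (< 2,210 → use Q = 2,210 at tier-2 price)
TC(tier 1 (EOQ₁), Q≈561.6) = $6,250,220.47
TC(tier 2, Q≈2,210.0) = $6,230,473.35
Minimum at tier 2: $6,230,473.35

$6,230,473.35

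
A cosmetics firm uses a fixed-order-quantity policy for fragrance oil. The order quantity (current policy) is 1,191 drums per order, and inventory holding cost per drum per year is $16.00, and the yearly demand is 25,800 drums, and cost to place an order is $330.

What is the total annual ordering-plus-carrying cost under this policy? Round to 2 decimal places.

Orders/yr = 25,800/1,191 = 21.662; ordering cost = 21.662 × $330 = $7,148.61
Average inventory = 1,191/2 = 595.5; holding cost = 595.5 × $16 = $9,528.00
Total = $7,148.61 + $9,528.00 = $16,676.61

$16,676.61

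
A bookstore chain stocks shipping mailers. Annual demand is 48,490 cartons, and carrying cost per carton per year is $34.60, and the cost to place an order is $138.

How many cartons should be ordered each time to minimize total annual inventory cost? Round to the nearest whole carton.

2DS/H = 2·48,490·138/34.6 = 386,798.84
EOQ = √386,798.84 ≈ 621.93

622 cartons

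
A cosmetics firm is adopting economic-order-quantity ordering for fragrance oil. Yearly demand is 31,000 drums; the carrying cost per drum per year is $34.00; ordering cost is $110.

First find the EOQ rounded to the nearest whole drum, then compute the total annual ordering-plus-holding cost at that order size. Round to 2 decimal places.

$15,227.61

2DS/H = 2·31,000·110/34 = 200,588.24
EOQ = √200,588.24 ≈ 447.87 → Q = 448 drums
Annual ordering cost = (D/Q)·S = (31,000/448) × 110 = $7,611.61
Annual holding cost  = (Q/2)·H = (448/2) × 34 = $7,616.00
Total = $7,611.61 + $7,616.00 = $15,227.61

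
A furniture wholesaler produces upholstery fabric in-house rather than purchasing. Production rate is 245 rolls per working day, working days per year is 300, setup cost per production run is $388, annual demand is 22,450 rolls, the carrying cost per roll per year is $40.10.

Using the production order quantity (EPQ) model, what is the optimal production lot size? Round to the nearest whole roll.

791 rolls

Daily demand d = 22,450/300 = 74.833; p = 245; 1 − d/p = 0.69456
EPQ = √(2DS / (H(1 − d/p)))
    = √(2 × 22,450 × 388 / (40.1 × 0.69456)) ≈ 790.88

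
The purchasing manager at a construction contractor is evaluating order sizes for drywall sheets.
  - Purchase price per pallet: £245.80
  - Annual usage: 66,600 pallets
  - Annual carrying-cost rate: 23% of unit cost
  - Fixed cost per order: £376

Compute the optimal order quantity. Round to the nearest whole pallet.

941 pallets

Holding cost per pallet per year: H = 23% × £245.8 = £56.5340
2DS/H = 2·66,600·376/56.534 = 885,895.21
EOQ = √885,895.21 ≈ 941.22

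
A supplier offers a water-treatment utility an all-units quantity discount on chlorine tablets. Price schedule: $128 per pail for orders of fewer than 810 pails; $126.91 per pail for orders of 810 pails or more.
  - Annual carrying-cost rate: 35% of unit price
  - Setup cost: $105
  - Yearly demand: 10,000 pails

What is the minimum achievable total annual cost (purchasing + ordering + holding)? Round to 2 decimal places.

$1,288,385.79

H₁ = 35%×$128 = $44.8000;  H₂ = 35%×$126.91 = $44.4185
EOQ₁ = √(2×10,000×105/44.8000) = 216.51  (< 810, feasible at tier 1)
EOQ₂ = √(2×10,000×105/44.4185) = 217.43  (< 810 → use Q = 810 at tier-2 price)
TC(tier 1 (EOQ₁), Q≈216.5) = $1,289,699.48
TC(tier 2, Q≈810.0) = $1,288,385.79
Minimum at tier 2: $1,288,385.79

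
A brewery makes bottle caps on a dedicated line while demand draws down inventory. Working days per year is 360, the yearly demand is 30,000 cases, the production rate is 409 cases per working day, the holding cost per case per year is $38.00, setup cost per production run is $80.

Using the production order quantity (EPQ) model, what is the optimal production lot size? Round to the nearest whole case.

398 cases

Daily demand d = 30,000/360 = 83.333; p = 409; 1 − d/p = 0.79625
EPQ = √(2DS / (H(1 − d/p)))
    = √(2 × 30,000 × 80 / (38 × 0.79625)) ≈ 398.29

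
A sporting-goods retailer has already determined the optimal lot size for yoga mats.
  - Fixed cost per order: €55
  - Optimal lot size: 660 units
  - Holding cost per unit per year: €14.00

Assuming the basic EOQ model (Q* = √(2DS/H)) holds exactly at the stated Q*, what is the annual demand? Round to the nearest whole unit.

EOQ relation: Q² = 2DS/H, so rearrange for the unknown.
D = Q²H / (2S) = 660² × 14 / (2 × 55) = 55,440.00

55,440 units per year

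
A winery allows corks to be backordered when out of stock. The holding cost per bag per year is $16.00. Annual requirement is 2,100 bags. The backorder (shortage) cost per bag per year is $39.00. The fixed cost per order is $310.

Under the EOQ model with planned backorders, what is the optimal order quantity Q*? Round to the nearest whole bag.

Q* = √(2DS/H) · √((H + b)/b)
   = √(2 × 2,100 × 310 / 16) · √((16 + 39) / 39)
   = 285.263 × 1.1875 ≈ 338.76

339 bags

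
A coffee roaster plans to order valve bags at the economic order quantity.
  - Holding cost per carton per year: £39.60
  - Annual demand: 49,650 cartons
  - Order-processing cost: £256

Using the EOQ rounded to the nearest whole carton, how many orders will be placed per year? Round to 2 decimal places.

Optimal lot size Q* = (2 × 49,650 × £256 / £39.6)^½ ≈ 801.21 → Q = 801
Orders per year = D/Q = 49,650 / 801 = 61.985

61.99 orders per year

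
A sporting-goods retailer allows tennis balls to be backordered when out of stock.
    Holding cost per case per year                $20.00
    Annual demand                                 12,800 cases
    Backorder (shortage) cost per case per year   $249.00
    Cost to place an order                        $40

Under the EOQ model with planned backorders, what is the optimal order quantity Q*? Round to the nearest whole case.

235 cases

Q* = √(2DS/H) · √((H + b)/b)
   = √(2 × 12,800 × 40 / 20) · √((20 + 249) / 249)
   = 226.274 × 1.0394 ≈ 235.19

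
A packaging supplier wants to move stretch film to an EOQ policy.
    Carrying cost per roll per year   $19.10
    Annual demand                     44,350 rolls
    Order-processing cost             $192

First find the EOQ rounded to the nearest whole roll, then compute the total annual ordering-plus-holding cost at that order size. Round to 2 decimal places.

EOQ = √(2DS/H) = √(2 × 44,350 × 192 / 19.1)
    = √(891,643.98) ≈ 944.27 → Q = 944 rolls
Annual ordering cost = (D/Q)·S = (44,350/944) × 192 = $9,020.34
Annual holding cost  = (Q/2)·H = (944/2) × 19.1 = $9,015.20
Total = $9,020.34 + $9,015.20 = $18,035.54

$18,035.54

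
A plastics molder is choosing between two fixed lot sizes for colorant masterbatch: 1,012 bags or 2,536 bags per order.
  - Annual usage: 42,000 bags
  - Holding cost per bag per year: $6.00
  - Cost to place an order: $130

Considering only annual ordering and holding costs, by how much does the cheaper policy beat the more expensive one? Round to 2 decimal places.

For each Q, cost = (D/Q)·S + (Q/2)·H.
TC(1,012) = (42,000/1,012)×130 + (1,012/2)×6 = $8,431.26
TC(2,536) = (42,000/2,536)×130 + (2,536/2)×6 = $9,761.00
Cheaper: Q = 1,012.  Difference = $1,329.74

$1,329.74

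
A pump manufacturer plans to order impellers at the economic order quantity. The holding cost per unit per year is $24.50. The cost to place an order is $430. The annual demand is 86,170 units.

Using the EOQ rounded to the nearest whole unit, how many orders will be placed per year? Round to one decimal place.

49.6 orders per year

2DS/H = 2·86,170·430/24.5 = 3,024,742.86
EOQ = √3,024,742.86 ≈ 1,739.18 → Q = 1,739
N = D/Q = 86,170/1,739 ≈ 49.551 orders/yr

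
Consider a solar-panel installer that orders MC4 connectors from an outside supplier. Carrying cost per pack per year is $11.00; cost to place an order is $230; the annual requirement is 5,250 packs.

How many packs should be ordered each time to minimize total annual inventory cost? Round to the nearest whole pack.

469 packs

Q* = √(2·D·S / H) = √(2·5,250·230 / 11) = √219,545.5 ≈ 468.56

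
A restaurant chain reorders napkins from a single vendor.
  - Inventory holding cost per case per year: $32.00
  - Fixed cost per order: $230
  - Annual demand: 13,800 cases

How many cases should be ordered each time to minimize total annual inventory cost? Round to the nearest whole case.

445 cases

Optimal lot size Q* = (2 × 13,800 × $230 / $32)^½ ≈ 445.39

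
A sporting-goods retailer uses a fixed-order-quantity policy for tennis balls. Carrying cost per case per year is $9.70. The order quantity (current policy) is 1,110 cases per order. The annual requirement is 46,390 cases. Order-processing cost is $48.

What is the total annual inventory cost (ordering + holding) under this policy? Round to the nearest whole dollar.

$7,390

Annual ordering cost = (D/Q)·S = (46,390/1,110) × 48 = $2,006.05
Annual holding cost  = (Q/2)·H = (1,110/2) × 9.7 = $5,383.50
Total = $2,006.05 + $5,383.50 = $7,389.55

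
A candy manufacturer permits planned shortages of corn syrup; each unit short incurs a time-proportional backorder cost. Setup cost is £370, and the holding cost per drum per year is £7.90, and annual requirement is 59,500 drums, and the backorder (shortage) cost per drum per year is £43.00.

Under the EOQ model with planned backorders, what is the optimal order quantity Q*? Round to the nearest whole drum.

Q* = √(2DS/H) · √((H + b)/b)
   = √(2 × 59,500 × 370 / 7.9) · √((7.9 + 43) / 43)
   = 2,360.809 × 1.0880 ≈ 2,568.53

2,569 drums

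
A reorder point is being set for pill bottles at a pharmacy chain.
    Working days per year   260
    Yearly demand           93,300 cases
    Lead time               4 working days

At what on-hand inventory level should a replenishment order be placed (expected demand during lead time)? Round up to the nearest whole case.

1,436 cases

Daily demand d = 93,300 / 260 = 358.846 cases/day
Demand during lead time = 358.846 × 4 = 1,435.38
Reorder point = 1,435.38 → round up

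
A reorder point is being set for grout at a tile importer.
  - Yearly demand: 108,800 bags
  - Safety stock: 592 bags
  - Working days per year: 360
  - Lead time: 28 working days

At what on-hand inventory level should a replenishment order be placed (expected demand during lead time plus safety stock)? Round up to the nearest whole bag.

Daily demand d = 108,800 / 360 = 302.222 bags/day
Demand during lead time = 302.222 × 28 = 8,462.22
Reorder point = 8,462.22 + 592 = 9,054.22 → round up

9,055 bags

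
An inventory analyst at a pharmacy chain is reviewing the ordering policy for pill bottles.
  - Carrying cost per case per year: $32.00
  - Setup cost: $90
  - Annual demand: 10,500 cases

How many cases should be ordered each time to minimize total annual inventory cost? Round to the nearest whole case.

243 cases

Optimal lot size Q* = (2 × 10,500 × $90 / $32)^½ ≈ 243.03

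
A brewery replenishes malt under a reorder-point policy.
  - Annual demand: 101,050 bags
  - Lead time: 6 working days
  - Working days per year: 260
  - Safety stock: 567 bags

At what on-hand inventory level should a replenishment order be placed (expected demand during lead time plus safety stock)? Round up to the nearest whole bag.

Daily demand d = 101,050 / 260 = 388.654 bags/day
Demand during lead time = 388.654 × 6 = 2,331.92
Reorder point = 2,331.92 + 567 = 2,898.92 → round up

2,899 bags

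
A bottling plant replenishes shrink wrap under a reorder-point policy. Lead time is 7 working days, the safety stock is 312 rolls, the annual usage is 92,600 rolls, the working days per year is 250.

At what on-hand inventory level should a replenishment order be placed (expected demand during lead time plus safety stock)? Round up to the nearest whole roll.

Daily demand d = 92,600 / 250 = 370.400 rolls/day
Demand during lead time = 370.400 × 7 = 2,592.80
Reorder point = 2,592.80 + 312 = 2,904.80 → round up

2,905 rolls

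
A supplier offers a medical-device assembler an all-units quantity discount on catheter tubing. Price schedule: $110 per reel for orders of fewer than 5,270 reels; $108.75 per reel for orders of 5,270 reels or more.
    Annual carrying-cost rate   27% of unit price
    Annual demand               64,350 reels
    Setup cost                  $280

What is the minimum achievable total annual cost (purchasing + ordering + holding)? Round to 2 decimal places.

H₁ = 27%×$110 = $29.7000;  H₂ = 27%×$108.75 = $29.3625
EOQ₁ = √(2×64,350×280/29.7000) = 1,101.51  (< 5,270, feasible at tier 1)
EOQ₂ = √(2×64,350×280/29.3625) = 1,107.83  (< 5,270 → use Q = 5,270 at tier-2 price)
TC(tier 1 (EOQ₁), Q≈1,101.5) = $7,111,214.97
TC(tier 2, Q≈5,270.0) = $7,078,851.66
Minimum at tier 2: $7,078,851.66

$7,078,851.66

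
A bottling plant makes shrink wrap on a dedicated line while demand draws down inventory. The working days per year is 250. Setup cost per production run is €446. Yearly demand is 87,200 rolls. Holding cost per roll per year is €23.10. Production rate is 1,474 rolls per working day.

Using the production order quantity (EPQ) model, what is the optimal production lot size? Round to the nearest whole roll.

Daily demand d = 87,200/250 = 348.800; p = 1474; 1 − d/p = 0.76336
EPQ = √(2DS / (H(1 − d/p)))
    = √(2 × 87,200 × 446 / (23.1 × 0.76336)) ≈ 2,100.24

2,100 rolls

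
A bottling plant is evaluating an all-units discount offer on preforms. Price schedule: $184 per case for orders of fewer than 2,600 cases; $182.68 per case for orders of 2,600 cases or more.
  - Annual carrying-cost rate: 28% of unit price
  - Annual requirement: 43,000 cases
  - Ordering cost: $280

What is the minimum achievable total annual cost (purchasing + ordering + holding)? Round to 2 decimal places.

$7,926,366.29

H₁ = 28%×$184 = $51.5200;  H₂ = 28%×$182.68 = $51.1504
EOQ₁ = √(2×43,000×280/51.5200) = 683.66  (< 2,600, feasible at tier 1)
EOQ₂ = √(2×43,000×280/51.1504) = 686.13  (< 2,600 → use Q = 2,600 at tier-2 price)
TC(tier 1 (EOQ₁), Q≈683.7) = $7,947,222.17
TC(tier 2, Q≈2,600.0) = $7,926,366.29
Minimum at tier 2: $7,926,366.29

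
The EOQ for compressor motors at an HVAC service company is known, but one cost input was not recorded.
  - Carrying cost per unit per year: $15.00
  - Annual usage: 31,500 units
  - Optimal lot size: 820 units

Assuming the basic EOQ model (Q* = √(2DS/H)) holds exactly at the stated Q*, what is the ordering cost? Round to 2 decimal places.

$160.10

Since Q* = (2DS/H)^½, squaring gives Q*²·H = 2DS.
S = Q²H / (2D) = 820² × 15 / (2 × 31,500) = 160.0952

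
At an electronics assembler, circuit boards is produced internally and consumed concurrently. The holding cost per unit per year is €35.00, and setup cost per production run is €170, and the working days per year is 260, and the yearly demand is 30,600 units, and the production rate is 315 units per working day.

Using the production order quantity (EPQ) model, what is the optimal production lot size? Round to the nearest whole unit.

Daily demand d = 30,600/260 = 117.692; p = 315; 1 − d/p = 0.62637
EPQ = √(2DS / (H(1 − d/p)))
    = √(2 × 30,600 × 170 / (35 × 0.62637)) ≈ 688.89

689 units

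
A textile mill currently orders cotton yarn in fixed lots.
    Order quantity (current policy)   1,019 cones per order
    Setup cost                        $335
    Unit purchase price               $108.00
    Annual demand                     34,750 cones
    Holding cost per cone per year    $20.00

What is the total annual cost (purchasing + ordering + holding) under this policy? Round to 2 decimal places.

Annual ordering cost = (D/Q)·S = (34,750/1,019) × 335 = $11,424.19
Annual holding cost  = (Q/2)·H = (1,019/2) × 20 = $10,190.00
Purchase cost = D·C = 34,750 × 108 = $3,753,000.00
Total = $11,424.19 + $10,190.00 + $3,753,000.00 = $3,774,614.19

$3,774,614.19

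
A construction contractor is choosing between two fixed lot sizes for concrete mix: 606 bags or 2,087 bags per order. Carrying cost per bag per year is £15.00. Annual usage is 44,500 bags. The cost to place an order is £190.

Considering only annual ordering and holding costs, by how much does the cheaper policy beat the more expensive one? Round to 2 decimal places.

For each Q, cost = (D/Q)·S + (Q/2)·H.
TC(606) = (44,500/606)×190 + (606/2)×15 = £18,497.15
TC(2,087) = (44,500/2,087)×190 + (2,087/2)×15 = £19,703.77
Cheaper: Q = 606.  Difference = £1,206.62

£1,206.62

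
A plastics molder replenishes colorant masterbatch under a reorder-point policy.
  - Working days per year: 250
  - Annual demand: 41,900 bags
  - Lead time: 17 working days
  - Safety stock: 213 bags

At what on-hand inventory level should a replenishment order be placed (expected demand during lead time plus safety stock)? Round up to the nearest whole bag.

Daily demand d = 41,900 / 250 = 167.600 bags/day
Demand during lead time = 167.600 × 17 = 2,849.20
Reorder point = 2,849.20 + 213 = 3,062.20 → round up

3,063 bags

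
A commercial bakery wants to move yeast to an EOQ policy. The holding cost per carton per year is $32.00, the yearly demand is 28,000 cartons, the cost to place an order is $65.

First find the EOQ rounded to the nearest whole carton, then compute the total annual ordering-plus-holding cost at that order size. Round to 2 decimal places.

Q* = √(2·D·S / H) = √(2·28,000·65 / 32) = √113,750.0 ≈ 337.27 → Q = 337 cartons
Annual ordering cost = (D/Q)·S = (28,000/337) × 65 = $5,400.59
Annual holding cost  = (Q/2)·H = (337/2) × 32 = $5,392.00
Total = $5,400.59 + $5,392.00 = $10,792.59

$10,792.59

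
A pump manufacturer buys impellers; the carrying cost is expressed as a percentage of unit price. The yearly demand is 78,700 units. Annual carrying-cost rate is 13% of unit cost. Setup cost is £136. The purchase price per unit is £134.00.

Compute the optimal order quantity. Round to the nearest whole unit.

Carrying cost H = £134 × 13% = £17.4200/unit/yr
Q* = √(2·D·S / H) = √(2·78,700·136 / 17.42) = √1,228,840.4 ≈ 1,108.53

1,109 units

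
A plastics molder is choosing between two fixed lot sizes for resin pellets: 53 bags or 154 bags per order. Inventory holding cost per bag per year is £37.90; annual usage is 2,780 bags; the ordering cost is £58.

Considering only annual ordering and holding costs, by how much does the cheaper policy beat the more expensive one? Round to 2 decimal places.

£81.30

For each Q, cost = (D/Q)·S + (Q/2)·H.
TC(53) = (2,780/53)×58 + (53/2)×37.9 = £4,046.61
TC(154) = (2,780/154)×58 + (154/2)×37.9 = £3,965.31
|ΔTC| = |£4,046.61 − £3,965.31| = £81.30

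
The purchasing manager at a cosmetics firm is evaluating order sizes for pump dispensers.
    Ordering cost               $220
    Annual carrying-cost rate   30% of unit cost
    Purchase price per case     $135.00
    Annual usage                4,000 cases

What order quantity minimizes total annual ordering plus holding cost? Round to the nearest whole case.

Holding cost per case per year: H = 30% × $135 = $40.5000
Q* = √(2·D·S / H) = √(2·4,000·220 / 40.5) = √43,456.8 ≈ 208.46

208 cases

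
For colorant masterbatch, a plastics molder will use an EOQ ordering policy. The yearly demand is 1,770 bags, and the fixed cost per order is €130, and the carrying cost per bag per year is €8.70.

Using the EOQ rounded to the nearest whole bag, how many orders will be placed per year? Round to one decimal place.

2DS/H = 2·1,770·130/8.7 = 52,896.55
EOQ = √52,896.55 ≈ 229.99 → Q = 230
N = D/Q = 1,770/230 ≈ 7.696 orders/yr

7.7 orders per year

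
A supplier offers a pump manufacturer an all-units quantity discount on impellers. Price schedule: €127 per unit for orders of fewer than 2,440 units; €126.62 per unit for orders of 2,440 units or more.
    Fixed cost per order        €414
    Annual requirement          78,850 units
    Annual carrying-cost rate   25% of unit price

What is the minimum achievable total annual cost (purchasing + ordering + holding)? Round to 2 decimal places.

H₁ = 25%×€127 = €31.7500;  H₂ = 25%×€126.62 = €31.6550
EOQ₁ = √(2×78,850×414/31.7500) = 1,433.98  (< 2,440, feasible at tier 1)
EOQ₂ = √(2×78,850×414/31.6550) = 1,436.13  (< 2,440 → use Q = 2,440 at tier-2 price)
TC(tier 1 (EOQ₁), Q≈1,434.0) = €10,059,478.98
TC(tier 2, Q≈2,440.0) = €10,035,984.75
Minimum at tier 2: €10,035,984.75

€10,035,984.75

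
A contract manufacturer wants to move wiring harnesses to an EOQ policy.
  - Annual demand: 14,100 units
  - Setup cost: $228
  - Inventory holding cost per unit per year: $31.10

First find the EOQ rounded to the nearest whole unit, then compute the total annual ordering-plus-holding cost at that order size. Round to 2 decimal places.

$14,140.74

Q* = √(2·D·S / H) = √(2·14,100·228 / 31.1) = √206,739.5 ≈ 454.69 → Q = 455 units
Annual ordering cost = (D/Q)·S = (14,100/455) × 228 = $7,065.49
Annual holding cost  = (Q/2)·H = (455/2) × 31.1 = $7,075.25
Total = $7,065.49 + $7,075.25 = $14,140.74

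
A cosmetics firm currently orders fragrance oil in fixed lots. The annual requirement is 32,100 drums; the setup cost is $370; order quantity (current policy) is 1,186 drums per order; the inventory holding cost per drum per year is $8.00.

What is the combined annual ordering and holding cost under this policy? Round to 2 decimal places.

$14,758.33

Orders/yr = 32,100/1,186 = 27.066; ordering cost = 27.066 × $370 = $10,014.33
Average inventory = 1,186/2 = 593; holding cost = 593 × $8 = $4,744.00
Total = $10,014.33 + $4,744.00 = $14,758.33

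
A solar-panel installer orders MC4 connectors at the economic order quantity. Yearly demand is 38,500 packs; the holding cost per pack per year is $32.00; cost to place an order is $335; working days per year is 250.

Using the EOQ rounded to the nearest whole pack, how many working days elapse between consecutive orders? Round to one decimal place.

Q* = √(2·D·S / H) = √(2·38,500·335 / 32) = √806,093.8 ≈ 897.83 → Q = 898 packs
Days between orders = 250 / (D/Q) = 250 / 42.873 ≈ 5.831

5.8 days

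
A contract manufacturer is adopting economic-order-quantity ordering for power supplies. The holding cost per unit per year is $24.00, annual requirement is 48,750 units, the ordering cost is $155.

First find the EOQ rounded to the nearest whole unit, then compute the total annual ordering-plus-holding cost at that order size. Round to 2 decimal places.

Optimal lot size Q* = (2 × 48,750 × $155 / $24)^½ ≈ 793.53 → Q = 794 units
Ordering: D/Q × S = 48,750/794 × $155 = $9,516.69
Holding:  Q/2 × H = 794/2 × $24 = $9,528.00
Total = $9,516.69 + $9,528.00 = $19,044.69

$19,044.69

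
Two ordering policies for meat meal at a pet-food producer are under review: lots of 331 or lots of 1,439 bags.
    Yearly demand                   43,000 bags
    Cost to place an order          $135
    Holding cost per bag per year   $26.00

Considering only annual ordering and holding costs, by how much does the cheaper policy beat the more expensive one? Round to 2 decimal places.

TC(Q) = (D/Q)S + (Q/2)H
TC(331) = (43,000/331)×135 + (331/2)×26 = $21,840.76
TC(1,439) = (43,000/1,439)×135 + (1,439/2)×26 = $22,741.05
Cheaper: Q = 331.  Difference = $900.29

$900.29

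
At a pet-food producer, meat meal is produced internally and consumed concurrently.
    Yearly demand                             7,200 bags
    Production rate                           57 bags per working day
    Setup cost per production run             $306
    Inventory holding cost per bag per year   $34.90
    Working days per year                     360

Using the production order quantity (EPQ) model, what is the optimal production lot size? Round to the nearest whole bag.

d = 7,200/360 = 20.0000 bags/day;  effective holding cost H(1 − d/p) = 34.9·(1 − 20.0000/57) = 22.65439
Q* = √(2DS / H_eff) = √(2·7,200·306 / 22.65439) ≈ 441.03

441 bags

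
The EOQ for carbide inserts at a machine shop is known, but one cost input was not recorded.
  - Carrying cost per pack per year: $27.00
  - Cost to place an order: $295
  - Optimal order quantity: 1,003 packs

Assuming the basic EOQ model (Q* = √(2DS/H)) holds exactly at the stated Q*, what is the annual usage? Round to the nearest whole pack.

46,038 packs per year

From Q* = √(2DS/H) ⇒ Q*² = 2DS/H.
D = Q²H / (2S) = 1,003² × 27 / (2 × 295) = 46,037.70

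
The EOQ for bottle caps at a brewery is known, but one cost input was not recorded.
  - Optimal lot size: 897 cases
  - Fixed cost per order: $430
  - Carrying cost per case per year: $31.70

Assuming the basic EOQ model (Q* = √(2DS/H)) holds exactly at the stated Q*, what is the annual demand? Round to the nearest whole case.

From Q* = √(2DS/H) ⇒ Q*² = 2DS/H.
D = Q²H / (2S) = 897² × 31.7 / (2 × 430) = 29,658.26

29,658 cases per year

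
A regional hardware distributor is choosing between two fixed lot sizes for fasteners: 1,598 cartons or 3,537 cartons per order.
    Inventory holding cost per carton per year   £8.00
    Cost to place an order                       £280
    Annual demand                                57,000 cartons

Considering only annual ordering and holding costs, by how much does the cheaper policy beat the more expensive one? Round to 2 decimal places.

£2,280.81

TC(Q) = (D/Q)S + (Q/2)H
TC(1,598) = (57,000/1,598)×280 + (1,598/2)×8 = £16,379.48
TC(3,537) = (57,000/3,537)×280 + (3,537/2)×8 = £18,660.30
Lots of 1,598 are cheaper by £2,280.81.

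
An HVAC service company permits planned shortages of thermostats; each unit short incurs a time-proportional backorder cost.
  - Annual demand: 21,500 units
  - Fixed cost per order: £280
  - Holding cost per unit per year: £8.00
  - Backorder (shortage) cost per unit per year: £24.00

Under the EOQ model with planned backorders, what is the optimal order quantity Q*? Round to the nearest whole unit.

Basic EOQ = √(2·21,500·280/8) = 1,226.784
Backorder adjustment √((H+b)/b) = √((8+24)/24) = 1.1547
Q* = 1,226.784 × 1.1547 ≈ 1,416.57

1,417 units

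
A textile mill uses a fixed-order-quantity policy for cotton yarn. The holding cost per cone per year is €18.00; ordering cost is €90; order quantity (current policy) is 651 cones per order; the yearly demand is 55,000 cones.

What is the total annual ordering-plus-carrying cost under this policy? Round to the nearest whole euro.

Orders/yr = 55,000/651 = 84.485; ordering cost = 84.485 × €90 = €7,603.69
Average inventory = 651/2 = 325.5; holding cost = 325.5 × €18 = €5,859.00
Total = €7,603.69 + €5,859.00 = €13,462.69

€13,463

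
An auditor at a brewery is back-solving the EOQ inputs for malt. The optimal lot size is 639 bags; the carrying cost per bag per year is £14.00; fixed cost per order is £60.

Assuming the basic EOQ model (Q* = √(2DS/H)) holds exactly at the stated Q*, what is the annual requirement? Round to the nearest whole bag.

47,637 bags per year

EOQ relation: Q² = 2DS/H, so rearrange for the unknown.
D = Q²H / (2S) = 639² × 14 / (2 × 60) = 47,637.45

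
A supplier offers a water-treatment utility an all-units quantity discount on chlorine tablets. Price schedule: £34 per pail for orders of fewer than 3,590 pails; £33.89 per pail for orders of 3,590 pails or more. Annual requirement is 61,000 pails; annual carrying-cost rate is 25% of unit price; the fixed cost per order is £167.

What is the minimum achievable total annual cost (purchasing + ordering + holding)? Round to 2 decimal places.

£2,085,335.74

H₁ = 25%×£34 = £8.5000;  H₂ = 25%×£33.89 = £8.4725
EOQ₁ = √(2×61,000×167/8.5000) = 1,548.21  (< 3,590, feasible at tier 1)
EOQ₂ = √(2×61,000×167/8.4725) = 1,550.72  (< 3,590 → use Q = 3,590 at tier-2 price)
TC(tier 1 (EOQ₁), Q≈1,548.2) = £2,087,159.75
TC(tier 2, Q≈3,590.0) = £2,085,335.74
Minimum at tier 2: £2,085,335.74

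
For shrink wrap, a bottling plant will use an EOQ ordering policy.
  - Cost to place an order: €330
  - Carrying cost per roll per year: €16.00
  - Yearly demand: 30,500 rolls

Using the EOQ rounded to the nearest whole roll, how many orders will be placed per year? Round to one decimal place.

Optimal lot size Q* = (2 × 30,500 × €330 / €16)^½ ≈ 1,121.66 → Q = 1,122
N = D/Q = 30,500/1,122 ≈ 27.184 orders/yr

27.2 orders per year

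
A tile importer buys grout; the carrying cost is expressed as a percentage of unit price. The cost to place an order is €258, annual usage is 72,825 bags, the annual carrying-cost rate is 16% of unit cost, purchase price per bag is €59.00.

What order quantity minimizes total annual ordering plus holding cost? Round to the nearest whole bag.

1,995 bags

Holding cost per bag per year: H = 16% × €59 = €9.4400
2DS/H = 2·72,825·258/9.44 = 3,980,688.56
EOQ = √3,980,688.56 ≈ 1,995.17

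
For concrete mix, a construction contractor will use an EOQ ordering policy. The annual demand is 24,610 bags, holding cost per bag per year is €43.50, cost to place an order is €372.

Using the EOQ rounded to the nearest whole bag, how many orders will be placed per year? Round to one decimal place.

37.9 orders per year

EOQ = √(2DS/H) = √(2 × 24,610 × 372 / 43.5)
    = √(420,915.86) ≈ 648.78 → Q = 649
N = D/Q = 24,610/649 ≈ 37.920 orders/yr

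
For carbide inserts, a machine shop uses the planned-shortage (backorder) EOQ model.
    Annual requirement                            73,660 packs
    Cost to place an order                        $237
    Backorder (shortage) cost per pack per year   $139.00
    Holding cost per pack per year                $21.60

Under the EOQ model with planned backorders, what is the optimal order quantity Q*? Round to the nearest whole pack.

1,367 packs

Q* = √(2DS/H) · √((H + b)/b)
   = √(2 × 73,660 × 237 / 21.6) · √((21.6 + 139) / 139)
   = 1,271.388 × 1.0749 ≈ 1,366.61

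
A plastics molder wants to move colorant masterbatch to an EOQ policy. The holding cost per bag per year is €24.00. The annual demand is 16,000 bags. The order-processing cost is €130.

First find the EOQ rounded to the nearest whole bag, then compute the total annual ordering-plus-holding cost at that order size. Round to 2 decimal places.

€9,992.00

Q* = √(2·D·S / H) = √(2·16,000·130 / 24) = √173,333.3 ≈ 416.33 → Q = 416 bags
Orders/yr = 16,000/416 = 38.462; ordering cost = 38.462 × €130 = €5,000.00
Average inventory = 416/2 = 208; holding cost = 208 × €24 = €4,992.00
Total = €5,000.00 + €4,992.00 = €9,992.00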